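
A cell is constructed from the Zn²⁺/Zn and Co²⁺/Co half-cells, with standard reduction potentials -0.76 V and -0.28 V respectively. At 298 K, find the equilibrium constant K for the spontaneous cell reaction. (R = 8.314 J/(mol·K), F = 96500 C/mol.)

E°_cell = -0.28 − (-0.76) = 0.48 V, with n = 2 electrons transferred.
At equilibrium E = 0, so the Nernst equation gives ln K = nFE°/RT = (2)(96500)(0.48)/((8.314)(298)) = 37.39.
K = e^37.39 = 1.7 × 10^16.

1.7 × 10^16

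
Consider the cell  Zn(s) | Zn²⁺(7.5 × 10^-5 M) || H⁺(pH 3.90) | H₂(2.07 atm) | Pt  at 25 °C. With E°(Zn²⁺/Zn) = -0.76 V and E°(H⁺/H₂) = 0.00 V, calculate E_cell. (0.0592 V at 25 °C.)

The hydrogen couple is the cathode, so E°_cell = 0.76 V; n = 2.
[H⁺] = 10^(−3.90) = 1.3 × 10^-4 M, and Q = [Zn²⁺]·P(H₂) / [H⁺]^2 = 9800.
E = E° − (0.0592/2) log Q = 0.76 − (0.0592/2)(3.991) = 0.642 V.

0.64 V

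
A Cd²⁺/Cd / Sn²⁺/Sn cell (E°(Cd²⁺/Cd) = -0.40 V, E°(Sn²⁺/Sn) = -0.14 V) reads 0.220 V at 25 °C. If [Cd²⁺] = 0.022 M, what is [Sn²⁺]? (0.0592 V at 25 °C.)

9.8 × 10^-4 M

From the Nernst equation, log Q = n(E° − E)/0.0592 = 2(0.26 − 0.220)/0.0592 = 1.351, so Q = 22.5.
With Q = [Cd²⁺]/[Sn²⁺] and the known concentrations, [Sn²⁺] in the denominator gives [Sn²⁺] = 9.8 × 10^-4 M.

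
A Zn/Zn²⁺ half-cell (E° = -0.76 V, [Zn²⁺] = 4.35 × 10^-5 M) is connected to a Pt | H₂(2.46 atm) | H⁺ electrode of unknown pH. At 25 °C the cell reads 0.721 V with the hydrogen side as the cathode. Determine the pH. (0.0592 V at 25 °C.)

E°_cell = 0.76 V and n = 2.
log Q = n(E° − E)/0.0592 = 2×(0.76 − 0.721)/0.0592 = 1.318.
With Q = [Zn²⁺]·P(H₂) / [H⁺]^2, solving for [H⁺] gives log[H⁺] = -2.644, so pH = 2.64.

pH = 2.64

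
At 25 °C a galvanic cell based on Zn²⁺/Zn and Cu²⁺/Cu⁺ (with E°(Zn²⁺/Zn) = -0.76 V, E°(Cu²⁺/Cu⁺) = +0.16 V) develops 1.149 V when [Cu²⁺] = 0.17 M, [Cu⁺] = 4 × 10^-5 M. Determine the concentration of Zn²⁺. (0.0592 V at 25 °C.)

0.33 M

From the Nernst equation, log Q = n(E° − E)/0.0592 = 2(0.92 − 1.149)/0.0592 = -7.736, so Q = 1.83 × 10^-8.
With Q = [Zn²⁺]·[Cu⁺]^2/[Cu²⁺]^2 and the known concentrations, [Zn²⁺] in the numerator gives [Zn²⁺] = 0.33 M.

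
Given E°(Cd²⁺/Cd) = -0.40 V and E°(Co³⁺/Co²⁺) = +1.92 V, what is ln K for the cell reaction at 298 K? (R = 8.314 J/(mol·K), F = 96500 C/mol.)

E°_cell = +1.92 − (-0.40) = 2.32 V, with n = 2 electrons transferred.
At equilibrium E = 0, so the Nernst equation gives ln K = nFE°/RT = (2)(96500)(2.32)/((8.314)(298)) = 180.73.

ln K = 180.7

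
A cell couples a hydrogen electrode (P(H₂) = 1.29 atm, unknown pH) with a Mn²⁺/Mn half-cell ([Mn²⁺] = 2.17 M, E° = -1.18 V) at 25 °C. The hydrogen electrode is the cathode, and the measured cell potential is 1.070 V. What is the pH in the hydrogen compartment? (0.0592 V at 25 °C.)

pH = 1.63

E°_cell = 1.18 V and n = 2.
log Q = n(E° − E)/0.0592 = 2×(1.18 − 1.070)/0.0592 = 3.716.
With Q = [Mn²⁺]·P(H₂) / [H⁺]^2, solving for [H⁺] gives log[H⁺] = -1.635, so pH = 1.63.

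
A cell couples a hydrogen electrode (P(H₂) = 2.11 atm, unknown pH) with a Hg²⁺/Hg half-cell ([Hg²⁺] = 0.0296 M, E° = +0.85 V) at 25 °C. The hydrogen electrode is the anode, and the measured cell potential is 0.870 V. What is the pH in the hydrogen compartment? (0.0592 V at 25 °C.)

pH = 0.94

E°_cell = 0.85 V and n = 2.
log Q = n(E° − E)/0.0592 = 2×(0.85 − 0.870)/0.0592 = -0.676.
With Q = [H⁺]^2 / ([Hg²⁺]·P(H₂)), solving for [H⁺] gives log[H⁺] = -0.940, so pH = 0.94.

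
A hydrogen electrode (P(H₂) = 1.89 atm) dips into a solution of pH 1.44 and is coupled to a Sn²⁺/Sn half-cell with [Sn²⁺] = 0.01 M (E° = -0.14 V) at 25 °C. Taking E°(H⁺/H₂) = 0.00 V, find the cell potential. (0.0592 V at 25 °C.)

0.11 V

The hydrogen couple is the cathode, so E°_cell = 0.14 V; n = 2.
[H⁺] = 10^(−1.44) = 0.036 M, and Q = [Sn²⁺]·P(H₂) / [H⁺]^2 = 14.3.
E = E° − (0.0592/2) log Q = 0.14 − (0.0592/2)(1.156) = 0.106 V.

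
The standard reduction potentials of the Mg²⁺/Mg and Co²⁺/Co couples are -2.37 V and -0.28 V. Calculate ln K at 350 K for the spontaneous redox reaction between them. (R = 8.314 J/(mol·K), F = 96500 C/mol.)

E°_cell = -0.28 − (-2.37) = 2.09 V, with n = 2 electrons transferred.
At equilibrium E = 0, so the Nernst equation gives ln K = nFE°/RT = (2)(96500)(2.09)/((8.314)(350)) = 138.62.

ln K = 138.6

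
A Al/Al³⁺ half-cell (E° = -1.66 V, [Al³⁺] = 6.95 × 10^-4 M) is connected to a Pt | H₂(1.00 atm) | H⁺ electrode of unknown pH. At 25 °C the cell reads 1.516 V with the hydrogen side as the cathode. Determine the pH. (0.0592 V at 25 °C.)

E°_cell = 1.66 V and n = 6.
log Q = n(E° − E)/0.0592 = 6×(1.66 − 1.516)/0.0592 = 14.595.
With Q = [Al³⁺]^2·P(H₂)^3 / [H⁺]^6, solving for [H⁺] gives log[H⁺] = -3.485, so pH = 3.49.

pH = 3.49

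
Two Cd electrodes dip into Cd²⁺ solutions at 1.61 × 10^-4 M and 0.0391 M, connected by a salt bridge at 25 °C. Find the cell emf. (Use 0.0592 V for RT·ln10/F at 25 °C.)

0.071 V

Both half-cells are Cd²⁺/Cd, so E°_cell = 0. The concentrated side is the cathode; the cell reaction moves Cd²⁺ from high to low concentration with n = 2.
Q = [Cd²⁺]_dilute/[Cd²⁺]_conc = 1.61 × 10^-4/0.0391 = 0.00412.
E = 0 − (0.0592/2) log Q = −(0.0592/2)(-2.385) = 0.0706 V.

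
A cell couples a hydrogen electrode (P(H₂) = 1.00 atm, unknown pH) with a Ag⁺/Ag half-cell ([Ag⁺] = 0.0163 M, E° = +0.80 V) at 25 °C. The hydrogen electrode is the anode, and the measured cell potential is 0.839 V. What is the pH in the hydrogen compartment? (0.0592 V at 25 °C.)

E°_cell = 0.80 V and n = 2.
log Q = n(E° − E)/0.0592 = 2×(0.80 − 0.839)/0.0592 = -1.318.
With Q = [H⁺]^2 / ([Ag⁺]^2·P(H₂)), solving for [H⁺] gives log[H⁺] = -2.447, so pH = 2.45.

pH = 2.45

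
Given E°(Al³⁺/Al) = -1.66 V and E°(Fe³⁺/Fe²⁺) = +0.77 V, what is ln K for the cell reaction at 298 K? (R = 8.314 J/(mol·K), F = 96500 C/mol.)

ln K = 283.9

E°_cell = +0.77 − (-1.66) = 2.43 V, with n = 3 electrons transferred.
At equilibrium E = 0, so the Nernst equation gives ln K = nFE°/RT = (3)(96500)(2.43)/((8.314)(298)) = 283.94.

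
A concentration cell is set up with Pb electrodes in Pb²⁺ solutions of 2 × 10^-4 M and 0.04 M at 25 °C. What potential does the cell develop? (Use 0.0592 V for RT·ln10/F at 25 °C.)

Both half-cells are Pb²⁺/Pb, so E°_cell = 0. The concentrated side is the cathode; the cell reaction moves Pb²⁺ from high to low concentration with n = 2.
Q = [Pb²⁺]_dilute/[Pb²⁺]_conc = 2 × 10^-4/0.04 = 0.00500.
E = 0 − (0.0592/2) log Q = −(0.0592/2)(-2.301) = 0.0681 V.

0.068 V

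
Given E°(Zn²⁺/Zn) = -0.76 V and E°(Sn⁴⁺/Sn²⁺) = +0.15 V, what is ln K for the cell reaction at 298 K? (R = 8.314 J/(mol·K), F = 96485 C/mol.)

ln K = 70.9

E°_cell = +0.15 − (-0.76) = 0.91 V, with n = 2 electrons transferred.
At equilibrium E = 0, so the Nernst equation gives ln K = nFE°/RT = (2)(96485)(0.91)/((8.314)(298)) = 70.88.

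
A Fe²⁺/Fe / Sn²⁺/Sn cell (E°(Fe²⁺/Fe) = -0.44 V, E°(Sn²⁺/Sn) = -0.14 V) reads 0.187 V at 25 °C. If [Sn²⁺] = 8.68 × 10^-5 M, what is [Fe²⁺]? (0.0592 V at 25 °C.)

From the Nernst equation, log Q = n(E° − E)/0.0592 = 2(0.30 − 0.187)/0.0592 = 3.818, so Q = 6570.
With Q = [Fe²⁺]/[Sn²⁺] and the known concentrations, [Fe²⁺] in the numerator gives [Fe²⁺] = 0.57 M.

0.57 M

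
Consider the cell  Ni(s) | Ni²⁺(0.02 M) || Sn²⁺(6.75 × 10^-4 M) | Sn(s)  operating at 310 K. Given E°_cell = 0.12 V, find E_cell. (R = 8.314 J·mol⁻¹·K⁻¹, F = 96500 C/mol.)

Balancing electrons gives n = 2; the reaction quotient is Q = [Ni²⁺]/[Sn²⁺] = 29.6.
E = E° − (RT/nF) ln Q = 0.12 − (8.314×310)/(2×96500) × (3.389) = 0.120 − 0.045 = 0.075 V.

0.075 V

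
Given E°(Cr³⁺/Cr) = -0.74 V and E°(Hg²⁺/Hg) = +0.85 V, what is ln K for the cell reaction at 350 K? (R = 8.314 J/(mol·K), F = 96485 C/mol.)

E°_cell = +0.85 − (-0.74) = 1.59 V, with n = 6 electrons transferred.
At equilibrium E = 0, so the Nernst equation gives ln K = nFE°/RT = (6)(96485)(1.59)/((8.314)(350)) = 316.32.

ln K = 316.3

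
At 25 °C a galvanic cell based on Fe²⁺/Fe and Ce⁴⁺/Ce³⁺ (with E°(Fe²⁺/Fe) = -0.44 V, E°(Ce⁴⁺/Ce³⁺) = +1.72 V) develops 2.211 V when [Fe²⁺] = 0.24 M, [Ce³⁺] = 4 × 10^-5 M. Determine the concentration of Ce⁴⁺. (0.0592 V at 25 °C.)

From the Nernst equation, log Q = n(E° − E)/0.0592 = 2(2.16 − 2.211)/0.0592 = -1.723, so Q = 0.0189.
With Q = [Fe²⁺]·[Ce³⁺]^2/[Ce⁴⁺]^2 and the known concentrations, [Ce⁴⁺]^2 in the denominator gives [Ce⁴⁺] = 1.4 × 10^-4 M.

1.4 × 10^-4 M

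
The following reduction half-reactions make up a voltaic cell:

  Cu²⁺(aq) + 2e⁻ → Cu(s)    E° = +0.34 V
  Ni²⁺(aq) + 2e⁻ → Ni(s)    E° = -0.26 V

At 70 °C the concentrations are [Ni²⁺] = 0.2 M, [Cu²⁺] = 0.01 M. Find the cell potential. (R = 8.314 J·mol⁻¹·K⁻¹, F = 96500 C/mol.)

The Cu²⁺/Cu couple has the higher reduction potential and acts as the cathode, so E°_cell = +0.34 − (-0.26) = 0.60 V.
Balancing electrons gives n = 2; the reaction quotient is Q = [Ni²⁺]/[Cu²⁺] = 20.0.
E = E° − (RT/nF) ln Q = 0.60 − (8.314×343)/(2×96500) × (2.996) = 0.600 − 0.044 = 0.556 V.

0.556 V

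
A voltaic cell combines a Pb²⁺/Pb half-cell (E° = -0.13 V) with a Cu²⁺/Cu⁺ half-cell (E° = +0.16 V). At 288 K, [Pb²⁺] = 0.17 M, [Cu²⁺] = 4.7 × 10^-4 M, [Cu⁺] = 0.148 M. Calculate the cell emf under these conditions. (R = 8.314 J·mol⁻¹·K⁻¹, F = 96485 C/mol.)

The Cu²⁺/Cu⁺ couple has the higher reduction potential and acts as the cathode, so E°_cell = +0.16 − (-0.13) = 0.29 V.
Balancing electrons gives n = 2; the reaction quotient is Q = [Pb²⁺]·[Cu⁺]^2/[Cu²⁺]^2 = 1.69 × 10^4.
E = E° − (RT/nF) ln Q = 0.29 − (8.314×288)/(2×96485) × (9.733) = 0.290 − 0.121 = 0.169 V.

0.169 V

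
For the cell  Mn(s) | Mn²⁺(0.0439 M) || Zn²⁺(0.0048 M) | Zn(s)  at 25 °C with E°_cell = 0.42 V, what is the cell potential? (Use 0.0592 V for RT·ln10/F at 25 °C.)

Balancing electrons gives n = 2; the reaction quotient is Q = [Mn²⁺]/[Zn²⁺] = 9.15.
At 25 °C, E = E° − (0.0592/n) log Q = 0.42 − (0.0592/2)(0.961) = 0.420 − 0.028 = 0.392 V.

0.392 V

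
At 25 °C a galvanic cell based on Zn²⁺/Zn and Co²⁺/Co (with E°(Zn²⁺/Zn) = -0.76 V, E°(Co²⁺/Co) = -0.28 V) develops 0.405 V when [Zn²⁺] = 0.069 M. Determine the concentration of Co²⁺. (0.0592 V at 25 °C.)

2 × 10^-4 M

From the Nernst equation, log Q = n(E° − E)/0.0592 = 2(0.48 − 0.405)/0.0592 = 2.534, so Q = 342.
With Q = [Zn²⁺]/[Co²⁺] and the known concentrations, [Co²⁺] in the denominator gives [Co²⁺] = 2 × 10^-4 M.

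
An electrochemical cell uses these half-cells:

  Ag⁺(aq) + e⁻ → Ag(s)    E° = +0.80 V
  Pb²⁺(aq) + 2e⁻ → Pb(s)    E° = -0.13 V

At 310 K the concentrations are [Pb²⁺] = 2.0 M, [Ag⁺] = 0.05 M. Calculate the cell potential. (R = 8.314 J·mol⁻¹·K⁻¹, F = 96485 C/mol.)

The Ag⁺/Ag couple has the higher reduction potential and acts as the cathode, so E°_cell = +0.80 − (-0.13) = 0.93 V.
Balancing electrons gives n = 2; the reaction quotient is Q = [Pb²⁺]/[Ag⁺]^2 = 800.
E = E° − (RT/nF) ln Q = 0.93 − (8.314×310)/(2×96485) × (6.685) = 0.930 − 0.089 = 0.841 V.

0.841 V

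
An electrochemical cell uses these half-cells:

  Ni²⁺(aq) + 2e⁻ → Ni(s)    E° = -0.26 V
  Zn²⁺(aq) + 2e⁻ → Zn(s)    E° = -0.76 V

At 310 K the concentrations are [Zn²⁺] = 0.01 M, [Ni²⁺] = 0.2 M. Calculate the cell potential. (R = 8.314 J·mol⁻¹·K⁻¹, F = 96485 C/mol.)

0.540 V

The Ni²⁺/Ni couple has the higher reduction potential and acts as the cathode, so E°_cell = -0.26 − (-0.76) = 0.50 V.
Balancing electrons gives n = 2; the reaction quotient is Q = [Zn²⁺]/[Ni²⁺] = 0.0500.
E = E° − (RT/nF) ln Q = 0.50 − (8.314×310)/(2×96485) × (-2.996) = 0.500 + 0.040 = 0.540 V.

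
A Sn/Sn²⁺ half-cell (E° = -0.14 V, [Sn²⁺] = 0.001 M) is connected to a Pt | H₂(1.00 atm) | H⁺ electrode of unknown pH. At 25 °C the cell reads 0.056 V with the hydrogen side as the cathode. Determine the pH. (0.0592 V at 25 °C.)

E°_cell = 0.14 V and n = 2.
log Q = n(E° − E)/0.0592 = 2×(0.14 − 0.056)/0.0592 = 2.838.
With Q = [Sn²⁺]·P(H₂) / [H⁺]^2, solving for [H⁺] gives log[H⁺] = -2.919, so pH = 2.92.

pH = 2.92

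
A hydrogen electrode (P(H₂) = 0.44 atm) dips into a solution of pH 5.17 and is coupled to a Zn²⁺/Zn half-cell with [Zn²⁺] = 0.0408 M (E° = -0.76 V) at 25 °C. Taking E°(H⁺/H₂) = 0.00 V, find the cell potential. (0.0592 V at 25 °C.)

0.51 V

The hydrogen couple is the cathode, so E°_cell = 0.76 V; n = 2.
[H⁺] = 10^(−5.17) = 6.8 × 10^-6 M, and Q = [Zn²⁺]·P(H₂) / [H⁺]^2 = 3.93 × 10^8.
E = E° − (0.0592/2) log Q = 0.76 − (0.0592/2)(8.594) = 0.506 V.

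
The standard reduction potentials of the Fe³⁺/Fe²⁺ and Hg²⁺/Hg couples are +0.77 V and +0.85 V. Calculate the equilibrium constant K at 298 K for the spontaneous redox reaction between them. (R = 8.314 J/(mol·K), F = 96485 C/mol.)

E°_cell = +0.85 − (+0.77) = 0.08 V, with n = 2 electrons transferred.
At equilibrium E = 0, so the Nernst equation gives ln K = nFE°/RT = (2)(96485)(0.08)/((8.314)(298)) = 6.23.
K = e^6.23 = 510.

510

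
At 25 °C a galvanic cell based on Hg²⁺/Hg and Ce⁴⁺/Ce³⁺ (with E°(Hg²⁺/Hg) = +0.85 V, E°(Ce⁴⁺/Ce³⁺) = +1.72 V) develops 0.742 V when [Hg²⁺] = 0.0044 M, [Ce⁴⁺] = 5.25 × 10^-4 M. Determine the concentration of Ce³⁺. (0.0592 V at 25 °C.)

From the Nernst equation, log Q = n(E° − E)/0.0592 = 2(0.87 − 0.742)/0.0592 = 4.324, so Q = 2.11 × 10^4.
With Q = [Hg²⁺]·[Ce³⁺]^2/[Ce⁴⁺]^2 and the known concentrations, [Ce³⁺]^2 in the numerator gives [Ce³⁺] = 1.1 M.

1.1 M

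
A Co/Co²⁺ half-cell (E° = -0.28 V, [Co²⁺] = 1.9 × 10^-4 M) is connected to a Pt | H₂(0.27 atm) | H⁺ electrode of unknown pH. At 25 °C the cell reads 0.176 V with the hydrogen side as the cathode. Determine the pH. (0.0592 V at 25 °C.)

pH = 3.90

E°_cell = 0.28 V and n = 2.
log Q = n(E° − E)/0.0592 = 2×(0.28 − 0.176)/0.0592 = 3.514.
With Q = [Co²⁺]·P(H₂) / [H⁺]^2, solving for [H⁺] gives log[H⁺] = -3.902, so pH = 3.90.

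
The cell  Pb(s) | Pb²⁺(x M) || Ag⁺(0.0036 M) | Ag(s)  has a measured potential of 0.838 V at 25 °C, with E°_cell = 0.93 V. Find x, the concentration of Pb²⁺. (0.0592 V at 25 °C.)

0.017 M

From the Nernst equation, log Q = n(E° − E)/0.0592 = 2(0.93 − 0.838)/0.0592 = 3.108, so Q = 1280.
With Q = [Pb²⁺]/[Ag⁺]^2 and the known concentrations, [Pb²⁺] in the numerator gives [Pb²⁺] = 0.017 M.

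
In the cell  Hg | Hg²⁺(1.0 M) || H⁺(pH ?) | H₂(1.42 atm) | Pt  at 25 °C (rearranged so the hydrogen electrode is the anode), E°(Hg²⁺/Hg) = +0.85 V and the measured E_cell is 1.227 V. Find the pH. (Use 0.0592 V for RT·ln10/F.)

pH = 6.29

E°_cell = 0.85 V and n = 2.
log Q = n(E° − E)/0.0592 = 2×(0.85 − 1.227)/0.0592 = -12.736.
With Q = [H⁺]^2 / ([Hg²⁺]·P(H₂)), solving for [H⁺] gives log[H⁺] = -6.292, so pH = 6.29.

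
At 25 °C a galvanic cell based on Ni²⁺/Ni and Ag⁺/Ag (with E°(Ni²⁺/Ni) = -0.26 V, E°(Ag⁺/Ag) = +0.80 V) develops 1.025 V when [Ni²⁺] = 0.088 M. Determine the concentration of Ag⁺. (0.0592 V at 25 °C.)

From the Nernst equation, log Q = n(E° − E)/0.0592 = 2(1.06 − 1.025)/0.0592 = 1.182, so Q = 15.2.
With Q = [Ni²⁺]/[Ag⁺]^2 and the known concentrations, [Ag⁺]^2 in the denominator gives [Ag⁺] = 0.076 M.

0.076 M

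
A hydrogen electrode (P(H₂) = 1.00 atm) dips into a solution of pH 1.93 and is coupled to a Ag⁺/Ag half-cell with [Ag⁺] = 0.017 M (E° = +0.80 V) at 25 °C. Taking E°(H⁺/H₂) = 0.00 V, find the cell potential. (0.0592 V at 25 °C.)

The Ag⁺/Ag couple is the cathode, so E°_cell = 0.80 V; n = 2.
[H⁺] = 10^(−1.93) = 0.012 M, and Q = [H⁺]^2 / ([Ag⁺]^2·P(H₂)) = 0.478.
E = E° − (0.0592/2) log Q = 0.80 − (0.0592/2)(-0.321) = 0.810 V.

0.81 V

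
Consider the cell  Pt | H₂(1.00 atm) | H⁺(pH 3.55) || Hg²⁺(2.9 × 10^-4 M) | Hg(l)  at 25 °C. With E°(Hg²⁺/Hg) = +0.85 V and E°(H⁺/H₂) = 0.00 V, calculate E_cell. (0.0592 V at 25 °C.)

0.96 V

The Hg²⁺/Hg couple is the cathode, so E°_cell = 0.85 V; n = 2.
[H⁺] = 10^(−3.55) = 2.8 × 10^-4 M, and Q = [H⁺]^2 / ([Hg²⁺]·P(H₂)) = 2.74 × 10^-4.
E = E° − (0.0592/2) log Q = 0.85 − (0.0592/2)(-3.562) = 0.955 V.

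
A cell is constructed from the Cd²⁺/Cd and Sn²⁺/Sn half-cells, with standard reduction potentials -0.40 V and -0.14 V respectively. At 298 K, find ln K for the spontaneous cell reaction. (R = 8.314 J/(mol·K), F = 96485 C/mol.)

ln K = 20.3

E°_cell = -0.14 − (-0.40) = 0.26 V, with n = 2 electrons transferred.
At equilibrium E = 0, so the Nernst equation gives ln K = nFE°/RT = (2)(96485)(0.26)/((8.314)(298)) = 20.25.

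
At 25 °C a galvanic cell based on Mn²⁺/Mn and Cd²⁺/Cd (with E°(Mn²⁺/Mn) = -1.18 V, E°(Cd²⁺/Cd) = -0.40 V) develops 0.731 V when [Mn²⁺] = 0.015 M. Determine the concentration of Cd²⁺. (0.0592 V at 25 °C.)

From the Nernst equation, log Q = n(E° − E)/0.0592 = 2(0.78 − 0.731)/0.0592 = 1.655, so Q = 45.2.
With Q = [Mn²⁺]/[Cd²⁺] and the known concentrations, [Cd²⁺] in the denominator gives [Cd²⁺] = 3.3 × 10^-4 M.

3.3 × 10^-4 M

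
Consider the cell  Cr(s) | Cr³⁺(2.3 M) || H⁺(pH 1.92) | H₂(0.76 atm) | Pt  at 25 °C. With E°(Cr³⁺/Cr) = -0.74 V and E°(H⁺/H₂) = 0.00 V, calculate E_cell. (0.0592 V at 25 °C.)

The hydrogen couple is the cathode, so E°_cell = 0.74 V; n = 6.
[H⁺] = 10^(−1.92) = 0.012 M, and Q = [Cr³⁺]^2·P(H₂)^3 / [H⁺]^6 = 7.69 × 10^11.
E = E° − (0.0592/6) log Q = 0.74 − (0.0592/6)(11.886) = 0.623 V.

0.62 V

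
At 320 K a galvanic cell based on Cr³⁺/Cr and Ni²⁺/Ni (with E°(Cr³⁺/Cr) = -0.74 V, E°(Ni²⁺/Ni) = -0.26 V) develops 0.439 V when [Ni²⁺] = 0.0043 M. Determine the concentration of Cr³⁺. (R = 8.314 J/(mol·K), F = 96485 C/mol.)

From the Nernst equation, ln Q = nF(E° − E)/RT = 6×96485×(0.48 − 0.439)/(8.314×320) = 8.921, so Q = 7490.
With Q = [Cr³⁺]^2/[Ni²⁺]^3 and the known concentrations, [Cr³⁺]^2 in the numerator gives [Cr³⁺] = 0.024 M.

0.024 M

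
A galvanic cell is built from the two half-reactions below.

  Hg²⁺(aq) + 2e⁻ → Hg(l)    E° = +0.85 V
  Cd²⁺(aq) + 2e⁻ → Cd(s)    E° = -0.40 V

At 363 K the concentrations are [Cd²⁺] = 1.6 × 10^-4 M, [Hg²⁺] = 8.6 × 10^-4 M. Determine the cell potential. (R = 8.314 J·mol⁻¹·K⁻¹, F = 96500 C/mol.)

1.28 V

The Hg²⁺/Hg couple has the higher reduction potential and acts as the cathode, so E°_cell = +0.85 − (-0.40) = 1.25 V.
Balancing electrons gives n = 2; the reaction quotient is Q = [Cd²⁺]/[Hg²⁺] = 0.186.
E = E° − (RT/nF) ln Q = 1.25 − (8.314×363)/(2×96500) × (-1.682) = 1.250 + 0.026 = 1.276 V.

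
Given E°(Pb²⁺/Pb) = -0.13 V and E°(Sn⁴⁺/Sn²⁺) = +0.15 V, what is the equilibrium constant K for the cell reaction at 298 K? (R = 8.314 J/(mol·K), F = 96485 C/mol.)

E°_cell = +0.15 − (-0.13) = 0.28 V, with n = 2 electrons transferred.
At equilibrium E = 0, so the Nernst equation gives ln K = nFE°/RT = (2)(96485)(0.28)/((8.314)(298)) = 21.81.
K = e^21.81 = 3 × 10^9.

3 × 10^9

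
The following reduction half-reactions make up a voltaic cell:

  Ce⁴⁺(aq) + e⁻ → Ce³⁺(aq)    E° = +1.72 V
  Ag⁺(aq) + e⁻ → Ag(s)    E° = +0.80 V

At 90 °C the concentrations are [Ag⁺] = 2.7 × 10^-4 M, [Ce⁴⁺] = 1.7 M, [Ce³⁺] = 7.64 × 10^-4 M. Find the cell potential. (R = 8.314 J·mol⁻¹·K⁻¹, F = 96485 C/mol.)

1.42 V

The Ce⁴⁺/Ce³⁺ couple has the higher reduction potential and acts as the cathode, so E°_cell = +1.72 − (+0.80) = 0.92 V.
Balancing electrons gives n = 1; the reaction quotient is Q = [Ag⁺]·[Ce³⁺]/[Ce⁴⁺] = 1.21 × 10^-7.
E = E° − (RT/nF) ln Q = 0.92 − (8.314×363)/(1×96485) × (-15.925) = 0.920 + 0.498 = 1.418 V.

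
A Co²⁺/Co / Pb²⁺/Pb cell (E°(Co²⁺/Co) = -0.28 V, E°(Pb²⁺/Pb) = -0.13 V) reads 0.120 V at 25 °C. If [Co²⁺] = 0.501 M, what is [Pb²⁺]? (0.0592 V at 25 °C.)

From the Nernst equation, log Q = n(E° − E)/0.0592 = 2(0.15 − 0.120)/0.0592 = 1.014, so Q = 10.3.
With Q = [Co²⁺]/[Pb²⁺] and the known concentrations, [Pb²⁺] in the denominator gives [Pb²⁺] = 0.049 M.

0.049 M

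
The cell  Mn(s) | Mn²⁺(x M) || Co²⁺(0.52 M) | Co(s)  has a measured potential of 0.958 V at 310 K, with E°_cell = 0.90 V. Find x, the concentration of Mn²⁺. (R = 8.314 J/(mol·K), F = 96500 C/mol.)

0.0068 M

From the Nernst equation, ln Q = nF(E° − E)/RT = 2×96500×(0.90 − 0.958)/(8.314×310) = -4.343, so Q = 0.0130.
With Q = [Mn²⁺]/[Co²⁺] and the known concentrations, [Mn²⁺] in the numerator gives [Mn²⁺] = 0.0068 M.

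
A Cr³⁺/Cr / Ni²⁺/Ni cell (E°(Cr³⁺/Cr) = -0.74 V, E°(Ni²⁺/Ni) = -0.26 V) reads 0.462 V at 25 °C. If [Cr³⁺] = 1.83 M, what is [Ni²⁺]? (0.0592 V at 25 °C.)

0.37 M

From the Nernst equation, log Q = n(E° − E)/0.0592 = 6(0.48 − 0.462)/0.0592 = 1.824, so Q = 66.7.
With Q = [Cr³⁺]^2/[Ni²⁺]^3 and the known concentrations, [Ni²⁺]^3 in the denominator gives [Ni²⁺] = 0.37 M.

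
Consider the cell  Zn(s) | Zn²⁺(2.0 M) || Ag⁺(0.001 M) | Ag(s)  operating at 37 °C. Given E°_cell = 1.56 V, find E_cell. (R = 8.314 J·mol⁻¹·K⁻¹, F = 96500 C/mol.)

1.37 V

Balancing electrons gives n = 2; the reaction quotient is Q = [Zn²⁺]/[Ag⁺]^2 = 2 × 10^6.
E = E° − (RT/nF) ln Q = 1.56 − (8.314×310)/(2×96500) × (14.509) = 1.560 − 0.194 = 1.366 V.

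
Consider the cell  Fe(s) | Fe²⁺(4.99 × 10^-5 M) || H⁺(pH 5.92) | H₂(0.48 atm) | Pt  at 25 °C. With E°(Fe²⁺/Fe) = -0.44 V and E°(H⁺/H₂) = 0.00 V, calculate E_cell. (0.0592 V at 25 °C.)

The hydrogen couple is the cathode, so E°_cell = 0.44 V; n = 2.
[H⁺] = 10^(−5.92) = 1.2 × 10^-6 M, and Q = [Fe²⁺]·P(H₂) / [H⁺]^2 = 1.66 × 10^7.
E = E° − (0.0592/2) log Q = 0.44 − (0.0592/2)(7.219) = 0.226 V.

0.23 V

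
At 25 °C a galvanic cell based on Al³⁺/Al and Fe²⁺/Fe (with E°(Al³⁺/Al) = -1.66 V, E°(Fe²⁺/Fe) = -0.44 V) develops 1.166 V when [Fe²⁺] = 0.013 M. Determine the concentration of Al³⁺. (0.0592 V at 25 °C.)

From the Nernst equation, log Q = n(E° − E)/0.0592 = 6(1.22 − 1.166)/0.0592 = 5.473, so Q = 2.97 × 10^5.
With Q = [Al³⁺]^2/[Fe²⁺]^3 and the known concentrations, [Al³⁺]^2 in the numerator gives [Al³⁺] = 0.81 M.

0.81 M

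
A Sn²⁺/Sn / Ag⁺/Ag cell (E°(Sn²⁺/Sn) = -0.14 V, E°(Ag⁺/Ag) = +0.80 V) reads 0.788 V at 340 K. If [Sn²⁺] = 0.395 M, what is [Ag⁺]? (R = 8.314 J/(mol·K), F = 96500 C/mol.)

From the Nernst equation, ln Q = nF(E° − E)/RT = 2×96500×(0.94 − 0.788)/(8.314×340) = 10.378, so Q = 3.21 × 10^4.
With Q = [Sn²⁺]/[Ag⁺]^2 and the known concentrations, [Ag⁺]^2 in the denominator gives [Ag⁺] = 0.0035 M.

0.0035 M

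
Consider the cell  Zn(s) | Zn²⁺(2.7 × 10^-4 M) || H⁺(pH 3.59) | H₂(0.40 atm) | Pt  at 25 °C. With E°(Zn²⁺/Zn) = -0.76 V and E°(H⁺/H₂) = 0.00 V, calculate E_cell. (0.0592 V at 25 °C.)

0.66 V

The hydrogen couple is the cathode, so E°_cell = 0.76 V; n = 2.
[H⁺] = 10^(−3.59) = 2.6 × 10^-4 M, and Q = [Zn²⁺]·P(H₂) / [H⁺]^2 = 1630.
E = E° − (0.0592/2) log Q = 0.76 − (0.0592/2)(3.213) = 0.665 V.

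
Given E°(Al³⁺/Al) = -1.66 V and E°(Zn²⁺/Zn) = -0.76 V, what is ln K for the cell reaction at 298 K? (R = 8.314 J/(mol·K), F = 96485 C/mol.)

ln K = 210.3

E°_cell = -0.76 − (-1.66) = 0.90 V, with n = 6 electrons transferred.
At equilibrium E = 0, so the Nernst equation gives ln K = nFE°/RT = (6)(96485)(0.90)/((8.314)(298)) = 210.29.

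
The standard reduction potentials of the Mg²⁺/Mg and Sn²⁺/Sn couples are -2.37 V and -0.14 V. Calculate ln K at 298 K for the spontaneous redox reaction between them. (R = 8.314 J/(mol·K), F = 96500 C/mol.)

ln K = 173.7

E°_cell = -0.14 − (-2.37) = 2.23 V, with n = 2 electrons transferred.
At equilibrium E = 0, so the Nernst equation gives ln K = nFE°/RT = (2)(96500)(2.23)/((8.314)(298)) = 173.71.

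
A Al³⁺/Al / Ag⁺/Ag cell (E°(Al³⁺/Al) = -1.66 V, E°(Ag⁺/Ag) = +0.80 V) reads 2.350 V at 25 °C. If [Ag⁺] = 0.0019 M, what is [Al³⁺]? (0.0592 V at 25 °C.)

0.0026 M

From the Nernst equation, log Q = n(E° − E)/0.0592 = 3(2.46 − 2.350)/0.0592 = 5.574, so Q = 3.75 × 10^5.
With Q = [Al³⁺]/[Ag⁺]^3 and the known concentrations, [Al³⁺] in the numerator gives [Al³⁺] = 0.0026 M.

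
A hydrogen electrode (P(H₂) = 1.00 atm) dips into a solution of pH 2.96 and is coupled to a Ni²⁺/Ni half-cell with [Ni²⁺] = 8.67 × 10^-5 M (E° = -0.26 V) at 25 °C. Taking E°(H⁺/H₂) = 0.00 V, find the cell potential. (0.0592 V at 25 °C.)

The hydrogen couple is the cathode, so E°_cell = 0.26 V; n = 2.
[H⁺] = 10^(−2.96) = 0.0011 M, and Q = [Ni²⁺]·P(H₂) / [H⁺]^2 = 72.1.
E = E° − (0.0592/2) log Q = 0.26 − (0.0592/2)(1.858) = 0.205 V.

0.21 V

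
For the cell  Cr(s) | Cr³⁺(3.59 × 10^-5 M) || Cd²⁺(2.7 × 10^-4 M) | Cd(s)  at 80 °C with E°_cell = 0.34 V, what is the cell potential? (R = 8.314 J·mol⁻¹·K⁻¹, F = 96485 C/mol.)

0.319 V

Balancing electrons gives n = 6; the reaction quotient is Q = [Cr³⁺]^2/[Cd²⁺]^3 = 65.5.
E = E° − (RT/nF) ln Q = 0.34 − (8.314×353)/(6×96485) × (4.182) = 0.340 − 0.021 = 0.319 V.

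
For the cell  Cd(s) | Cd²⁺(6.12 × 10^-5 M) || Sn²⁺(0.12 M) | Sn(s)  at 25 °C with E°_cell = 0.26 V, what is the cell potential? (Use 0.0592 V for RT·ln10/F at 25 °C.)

Balancing electrons gives n = 2; the reaction quotient is Q = [Cd²⁺]/[Sn²⁺] = 5.1 × 10^-4.
At 25 °C, E = E° − (0.0592/n) log Q = 0.26 − (0.0592/2)(-3.292) = 0.260 + 0.097 = 0.357 V.

0.357 V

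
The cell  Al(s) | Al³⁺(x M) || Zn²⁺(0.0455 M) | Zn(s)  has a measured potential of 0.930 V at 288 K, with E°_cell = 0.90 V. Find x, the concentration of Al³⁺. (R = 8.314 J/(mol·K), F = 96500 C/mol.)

2.6 × 10^-4 M

From the Nernst equation, ln Q = nF(E° − E)/RT = 6×96500×(0.90 − 0.930)/(8.314×288) = -7.254, so Q = 7.07 × 10^-4.
With Q = [Al³⁺]^2/[Zn²⁺]^3 and the known concentrations, [Al³⁺]^2 in the numerator gives [Al³⁺] = 2.6 × 10^-4 M.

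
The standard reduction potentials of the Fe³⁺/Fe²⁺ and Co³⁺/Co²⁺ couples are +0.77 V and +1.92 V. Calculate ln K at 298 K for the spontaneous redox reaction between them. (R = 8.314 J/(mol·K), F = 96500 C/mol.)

E°_cell = +1.92 − (+0.77) = 1.15 V, with n = 1 electron transferred.
At equilibrium E = 0, so the Nernst equation gives ln K = nFE°/RT = (1)(96500)(1.15)/((8.314)(298)) = 44.79.

ln K = 44.8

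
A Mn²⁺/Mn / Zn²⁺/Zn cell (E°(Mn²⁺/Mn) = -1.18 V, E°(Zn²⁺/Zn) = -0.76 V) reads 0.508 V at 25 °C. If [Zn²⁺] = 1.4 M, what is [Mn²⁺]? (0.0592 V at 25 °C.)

From the Nernst equation, log Q = n(E° − E)/0.0592 = 2(0.42 − 0.508)/0.0592 = -2.973, so Q = 0.00106.
With Q = [Mn²⁺]/[Zn²⁺] and the known concentrations, [Mn²⁺] in the numerator gives [Mn²⁺] = 0.0015 M.

0.0015 M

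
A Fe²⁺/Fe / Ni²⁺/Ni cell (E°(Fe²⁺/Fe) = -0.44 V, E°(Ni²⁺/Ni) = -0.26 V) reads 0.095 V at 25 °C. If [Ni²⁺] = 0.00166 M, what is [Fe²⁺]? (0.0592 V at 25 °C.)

From the Nernst equation, log Q = n(E° − E)/0.0592 = 2(0.18 − 0.095)/0.0592 = 2.872, so Q = 744.
With Q = [Fe²⁺]/[Ni²⁺] and the known concentrations, [Fe²⁺] in the numerator gives [Fe²⁺] = 1.2 M.

1.2 M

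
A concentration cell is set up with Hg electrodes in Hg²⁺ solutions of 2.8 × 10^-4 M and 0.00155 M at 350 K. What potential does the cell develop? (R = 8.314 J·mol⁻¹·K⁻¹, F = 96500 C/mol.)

0.026 V

Both half-cells are Hg²⁺/Hg, so E°_cell = 0. The concentrated side is the cathode; the cell reaction moves Hg²⁺ from high to low concentration with n = 2.
Q = [Hg²⁺]_dilute/[Hg²⁺]_conc = 2.8 × 10^-4/0.00155 = 0.181.
E = 0 − (RT/nF) ln Q = −((8.314×350)/(2×96500))(-1.711) = 0.0258 V.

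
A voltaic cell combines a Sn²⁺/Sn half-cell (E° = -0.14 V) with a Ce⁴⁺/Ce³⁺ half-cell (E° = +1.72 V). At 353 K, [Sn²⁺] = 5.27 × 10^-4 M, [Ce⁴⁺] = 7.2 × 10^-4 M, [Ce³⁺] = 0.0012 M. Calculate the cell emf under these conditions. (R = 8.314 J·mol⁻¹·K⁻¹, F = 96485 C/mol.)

The Ce⁴⁺/Ce³⁺ couple has the higher reduction potential and acts as the cathode, so E°_cell = +1.72 − (-0.14) = 1.86 V.
Balancing electrons gives n = 2; the reaction quotient is Q = [Sn²⁺]·[Ce³⁺]^2/[Ce⁴⁺]^2 = 0.00146.
E = E° − (RT/nF) ln Q = 1.86 − (8.314×353)/(2×96485) × (-6.527) = 1.860 + 0.099 = 1.959 V.

1.96 V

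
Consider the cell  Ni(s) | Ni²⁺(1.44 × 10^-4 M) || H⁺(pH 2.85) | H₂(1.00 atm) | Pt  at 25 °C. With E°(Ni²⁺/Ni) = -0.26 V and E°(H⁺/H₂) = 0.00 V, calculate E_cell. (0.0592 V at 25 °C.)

The hydrogen couple is the cathode, so E°_cell = 0.26 V; n = 2.
[H⁺] = 10^(−2.85) = 0.0014 M, and Q = [Ni²⁺]·P(H₂) / [H⁺]^2 = 72.2.
E = E° − (0.0592/2) log Q = 0.26 − (0.0592/2)(1.858) = 0.205 V.

0.21 V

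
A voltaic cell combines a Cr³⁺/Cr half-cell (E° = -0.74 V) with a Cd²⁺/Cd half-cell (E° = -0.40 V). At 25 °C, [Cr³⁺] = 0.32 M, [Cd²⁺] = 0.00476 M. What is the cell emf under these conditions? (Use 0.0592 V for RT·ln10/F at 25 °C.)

The Cd²⁺/Cd couple has the higher reduction potential and acts as the cathode, so E°_cell = -0.40 − (-0.74) = 0.34 V.
Balancing electrons gives n = 6; the reaction quotient is Q = [Cr³⁺]^2/[Cd²⁺]^3 = 9.49 × 10^5.
At 25 °C, E = E° − (0.0592/n) log Q = 0.34 − (0.0592/6)(5.977) = 0.340 − 0.059 = 0.281 V.

0.281 V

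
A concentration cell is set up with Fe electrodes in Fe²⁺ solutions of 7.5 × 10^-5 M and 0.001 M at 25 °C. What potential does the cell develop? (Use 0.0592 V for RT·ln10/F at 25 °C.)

Both half-cells are Fe²⁺/Fe, so E°_cell = 0. The concentrated side is the cathode; the cell reaction moves Fe²⁺ from high to low concentration with n = 2.
Q = [Fe²⁺]_dilute/[Fe²⁺]_conc = 7.5 × 10^-5/0.001 = 0.0750.
E = 0 − (0.0592/2) log Q = −(0.0592/2)(-1.125) = 0.0333 V.

0.033 V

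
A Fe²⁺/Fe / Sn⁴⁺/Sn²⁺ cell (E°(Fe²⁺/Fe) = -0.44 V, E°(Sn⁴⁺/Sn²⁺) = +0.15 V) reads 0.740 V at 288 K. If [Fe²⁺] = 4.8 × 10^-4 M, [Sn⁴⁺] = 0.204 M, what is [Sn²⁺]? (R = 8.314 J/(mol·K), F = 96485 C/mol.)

0.0024 M

From the Nernst equation, ln Q = nF(E° − E)/RT = 2×96485×(0.59 − 0.740)/(8.314×288) = -12.089, so Q = 5.62 × 10^-6.
With Q = [Fe²⁺]·[Sn²⁺]/[Sn⁴⁺] and the known concentrations, [Sn²⁺] in the numerator gives [Sn²⁺] = 0.0024 M.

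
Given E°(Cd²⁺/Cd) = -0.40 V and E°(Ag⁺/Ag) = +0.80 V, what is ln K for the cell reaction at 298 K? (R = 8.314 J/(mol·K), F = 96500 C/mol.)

ln K = 93.5

E°_cell = +0.80 − (-0.40) = 1.20 V, with n = 2 electrons transferred.
At equilibrium E = 0, so the Nernst equation gives ln K = nFE°/RT = (2)(96500)(1.20)/((8.314)(298)) = 93.48.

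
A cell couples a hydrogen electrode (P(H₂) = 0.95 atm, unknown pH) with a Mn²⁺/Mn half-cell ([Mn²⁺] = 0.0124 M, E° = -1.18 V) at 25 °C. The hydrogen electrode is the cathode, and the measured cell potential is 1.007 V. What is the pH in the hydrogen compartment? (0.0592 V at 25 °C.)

E°_cell = 1.18 V and n = 2.
log Q = n(E° − E)/0.0592 = 2×(1.18 − 1.007)/0.0592 = 5.845.
With Q = [Mn²⁺]·P(H₂) / [H⁺]^2, solving for [H⁺] gives log[H⁺] = -3.887, so pH = 3.89.

pH = 3.89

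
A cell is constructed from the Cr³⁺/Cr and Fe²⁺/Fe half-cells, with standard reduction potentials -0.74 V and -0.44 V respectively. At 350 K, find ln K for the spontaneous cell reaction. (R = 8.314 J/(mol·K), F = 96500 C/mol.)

E°_cell = -0.44 − (-0.74) = 0.30 V, with n = 6 electrons transferred.
At equilibrium E = 0, so the Nernst equation gives ln K = nFE°/RT = (6)(96500)(0.30)/((8.314)(350)) = 59.69.

ln K = 59.7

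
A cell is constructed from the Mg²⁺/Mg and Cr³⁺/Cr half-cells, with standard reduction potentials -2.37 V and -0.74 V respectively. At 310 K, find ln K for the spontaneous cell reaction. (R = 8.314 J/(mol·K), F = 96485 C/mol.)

E°_cell = -0.74 − (-2.37) = 1.63 V, with n = 6 electrons transferred.
At equilibrium E = 0, so the Nernst equation gives ln K = nFE°/RT = (6)(96485)(1.63)/((8.314)(310)) = 366.12.

ln K = 366.1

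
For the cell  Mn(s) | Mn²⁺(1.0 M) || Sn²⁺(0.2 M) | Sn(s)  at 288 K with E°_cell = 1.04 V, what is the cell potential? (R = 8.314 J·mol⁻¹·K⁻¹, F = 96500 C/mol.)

Balancing electrons gives n = 2; the reaction quotient is Q = [Mn²⁺]/[Sn²⁺] = 5.00.
E = E° − (RT/nF) ln Q = 1.04 − (8.314×288)/(2×96500) × (1.609) = 1.040 − 0.020 = 1.020 V.

1.02 V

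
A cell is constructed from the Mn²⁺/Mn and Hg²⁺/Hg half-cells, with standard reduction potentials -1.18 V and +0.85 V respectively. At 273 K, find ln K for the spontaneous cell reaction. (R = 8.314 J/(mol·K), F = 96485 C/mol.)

ln K = 172.6

E°_cell = +0.85 − (-1.18) = 2.03 V, with n = 2 electrons transferred.
At equilibrium E = 0, so the Nernst equation gives ln K = nFE°/RT = (2)(96485)(2.03)/((8.314)(273)) = 172.59.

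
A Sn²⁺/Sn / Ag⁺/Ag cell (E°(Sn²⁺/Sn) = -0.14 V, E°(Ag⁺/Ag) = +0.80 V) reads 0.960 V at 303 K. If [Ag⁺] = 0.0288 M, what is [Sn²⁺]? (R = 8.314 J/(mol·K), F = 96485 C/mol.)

1.8 × 10^-4 M

From the Nernst equation, ln Q = nF(E° − E)/RT = 2×96485×(0.94 − 0.960)/(8.314×303) = -1.532, so Q = 0.216.
With Q = [Sn²⁺]/[Ag⁺]^2 and the known concentrations, [Sn²⁺] in the numerator gives [Sn²⁺] = 1.8 × 10^-4 M.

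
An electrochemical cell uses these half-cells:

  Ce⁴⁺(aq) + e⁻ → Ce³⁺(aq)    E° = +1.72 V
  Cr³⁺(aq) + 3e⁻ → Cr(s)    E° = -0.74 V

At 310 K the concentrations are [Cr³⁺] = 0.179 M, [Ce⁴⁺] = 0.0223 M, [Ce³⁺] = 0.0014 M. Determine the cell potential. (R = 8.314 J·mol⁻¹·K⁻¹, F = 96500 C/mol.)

2.55 V

The Ce⁴⁺/Ce³⁺ couple has the higher reduction potential and acts as the cathode, so E°_cell = +1.72 − (-0.74) = 2.46 V.
Balancing electrons gives n = 3; the reaction quotient is Q = [Cr³⁺]·[Ce³⁺]^3/[Ce⁴⁺]^3 = 4.43 × 10^-5.
E = E° − (RT/nF) ln Q = 2.46 − (8.314×310)/(3×96500) × (-10.025) = 2.460 + 0.089 = 2.549 V.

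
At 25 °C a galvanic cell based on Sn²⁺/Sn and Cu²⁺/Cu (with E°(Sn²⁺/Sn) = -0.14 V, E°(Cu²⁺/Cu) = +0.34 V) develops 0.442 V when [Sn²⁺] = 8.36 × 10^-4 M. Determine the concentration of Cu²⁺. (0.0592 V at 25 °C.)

From the Nernst equation, log Q = n(E° − E)/0.0592 = 2(0.48 − 0.442)/0.0592 = 1.284, so Q = 19.2.
With Q = [Sn²⁺]/[Cu²⁺] and the known concentrations, [Cu²⁺] in the denominator gives [Cu²⁺] = 4.3 × 10^-5 M.

4.3 × 10^-5 M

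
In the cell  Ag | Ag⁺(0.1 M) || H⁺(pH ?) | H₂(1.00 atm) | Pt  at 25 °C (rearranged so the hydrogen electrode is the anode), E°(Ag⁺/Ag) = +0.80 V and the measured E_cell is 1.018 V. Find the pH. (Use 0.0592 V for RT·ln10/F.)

pH = 4.68

E°_cell = 0.80 V and n = 2.
log Q = n(E° − E)/0.0592 = 2×(0.80 − 1.018)/0.0592 = -7.365.
With Q = [H⁺]^2 / ([Ag⁺]^2·P(H₂)), solving for [H⁺] gives log[H⁺] = -4.682, so pH = 4.68.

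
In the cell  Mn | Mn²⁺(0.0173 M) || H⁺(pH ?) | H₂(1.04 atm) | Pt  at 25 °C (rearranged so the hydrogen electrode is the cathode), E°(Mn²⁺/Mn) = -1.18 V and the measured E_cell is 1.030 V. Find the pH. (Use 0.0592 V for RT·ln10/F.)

pH = 3.41

E°_cell = 1.18 V and n = 2.
log Q = n(E° − E)/0.0592 = 2×(1.18 − 1.030)/0.0592 = 5.068.
With Q = [Mn²⁺]·P(H₂) / [H⁺]^2, solving for [H⁺] gives log[H⁺] = -3.406, so pH = 3.41.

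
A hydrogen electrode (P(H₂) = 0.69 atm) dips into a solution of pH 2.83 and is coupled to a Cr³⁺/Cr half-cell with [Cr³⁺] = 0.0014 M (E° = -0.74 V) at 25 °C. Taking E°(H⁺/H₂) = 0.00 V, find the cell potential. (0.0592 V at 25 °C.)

0.63 V

The hydrogen couple is the cathode, so E°_cell = 0.74 V; n = 6.
[H⁺] = 10^(−2.83) = 0.0015 M, and Q = [Cr³⁺]^2·P(H₂)^3 / [H⁺]^6 = 6.15 × 10^10.
E = E° − (0.0592/6) log Q = 0.74 − (0.0592/6)(10.789) = 0.634 V.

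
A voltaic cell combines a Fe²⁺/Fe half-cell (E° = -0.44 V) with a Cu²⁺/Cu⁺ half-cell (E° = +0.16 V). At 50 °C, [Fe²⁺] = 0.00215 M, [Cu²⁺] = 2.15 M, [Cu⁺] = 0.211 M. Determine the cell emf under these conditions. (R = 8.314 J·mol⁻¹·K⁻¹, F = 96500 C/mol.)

0.750 V

The Cu²⁺/Cu⁺ couple has the higher reduction potential and acts as the cathode, so E°_cell = +0.16 − (-0.44) = 0.60 V.
Balancing electrons gives n = 2; the reaction quotient is Q = [Fe²⁺]·[Cu⁺]^2/[Cu²⁺]^2 = 2.07 × 10^-5.
E = E° − (RT/nF) ln Q = 0.60 − (8.314×323)/(2×96500) × (-10.785) = 0.600 + 0.150 = 0.750 V.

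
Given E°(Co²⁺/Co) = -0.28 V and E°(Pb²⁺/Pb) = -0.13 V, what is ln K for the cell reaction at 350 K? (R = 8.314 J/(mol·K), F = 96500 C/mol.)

ln K = 9.9

E°_cell = -0.13 − (-0.28) = 0.15 V, with n = 2 electrons transferred.
At equilibrium E = 0, so the Nernst equation gives ln K = nFE°/RT = (2)(96500)(0.15)/((8.314)(350)) = 9.95.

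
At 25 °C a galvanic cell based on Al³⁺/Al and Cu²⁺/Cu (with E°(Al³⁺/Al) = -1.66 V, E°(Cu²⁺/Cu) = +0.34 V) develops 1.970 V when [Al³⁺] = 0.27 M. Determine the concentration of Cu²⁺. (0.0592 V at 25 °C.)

0.04 M

From the Nernst equation, log Q = n(E° − E)/0.0592 = 6(2.00 − 1.970)/0.0592 = 3.041, so Q = 1100.
With Q = [Al³⁺]^2/[Cu²⁺]^3 and the known concentrations, [Cu²⁺]^3 in the denominator gives [Cu²⁺] = 0.04 M.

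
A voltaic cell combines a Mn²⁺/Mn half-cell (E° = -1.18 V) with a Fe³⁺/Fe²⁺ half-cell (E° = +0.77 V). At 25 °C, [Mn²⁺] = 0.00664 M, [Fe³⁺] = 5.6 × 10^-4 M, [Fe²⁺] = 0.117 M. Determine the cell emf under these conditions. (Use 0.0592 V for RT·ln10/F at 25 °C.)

1.88 V

The Fe³⁺/Fe²⁺ couple has the higher reduction potential and acts as the cathode, so E°_cell = +0.77 − (-1.18) = 1.95 V.
Balancing electrons gives n = 2; the reaction quotient is Q = [Mn²⁺]·[Fe²⁺]^2/[Fe³⁺]^2 = 290.
At 25 °C, E = E° − (0.0592/n) log Q = 1.95 − (0.0592/2)(2.462) = 1.950 − 0.073 = 1.877 V.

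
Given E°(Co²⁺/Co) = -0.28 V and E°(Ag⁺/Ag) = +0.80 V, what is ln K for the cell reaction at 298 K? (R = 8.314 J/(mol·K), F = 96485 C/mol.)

ln K = 84.1

E°_cell = +0.80 − (-0.28) = 1.08 V, with n = 2 electrons transferred.
At equilibrium E = 0, so the Nernst equation gives ln K = nFE°/RT = (2)(96485)(1.08)/((8.314)(298)) = 84.12.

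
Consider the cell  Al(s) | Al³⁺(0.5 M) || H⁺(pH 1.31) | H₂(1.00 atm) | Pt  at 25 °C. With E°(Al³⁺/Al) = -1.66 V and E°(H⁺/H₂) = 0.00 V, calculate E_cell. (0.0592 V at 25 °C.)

The hydrogen couple is the cathode, so E°_cell = 1.66 V; n = 6.
[H⁺] = 10^(−1.31) = 0.049 M, and Q = [Al³⁺]^2·P(H₂)^3 / [H⁺]^6 = 1.81 × 10^7.
E = E° − (0.0592/6) log Q = 1.66 − (0.0592/6)(7.258) = 1.588 V.

1.59 V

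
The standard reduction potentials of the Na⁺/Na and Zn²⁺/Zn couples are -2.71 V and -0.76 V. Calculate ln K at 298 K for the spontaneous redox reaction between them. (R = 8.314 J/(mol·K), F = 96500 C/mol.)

E°_cell = -0.76 − (-2.71) = 1.95 V, with n = 2 electrons transferred.
At equilibrium E = 0, so the Nernst equation gives ln K = nFE°/RT = (2)(96500)(1.95)/((8.314)(298)) = 151.90.

ln K = 151.9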